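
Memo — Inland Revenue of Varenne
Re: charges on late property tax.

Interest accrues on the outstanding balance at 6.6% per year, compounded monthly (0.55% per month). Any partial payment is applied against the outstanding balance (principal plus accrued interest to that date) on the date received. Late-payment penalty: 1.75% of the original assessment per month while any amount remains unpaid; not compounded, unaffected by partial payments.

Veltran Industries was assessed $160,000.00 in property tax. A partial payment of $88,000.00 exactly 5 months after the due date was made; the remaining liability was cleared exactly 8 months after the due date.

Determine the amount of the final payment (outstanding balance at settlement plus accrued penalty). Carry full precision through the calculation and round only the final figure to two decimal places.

Balance at month 5: $160,000.0000 × (1 + 0.0055)^5 = $164,448.6669…
After $88,000.00 payment: $164,448.6669… − $88,000.00 = $76,448.6669…
Balance at month 8: $76,448.6669… × (1 + 0.0055)^3 = $77,717.0204…
Penalty: 8 × 1.75% × $160,000.00 = $22,400.00
Final settlement = outstanding balance + penalty = $77,717.0204… + $22,400.00 = $100,117.02

$100,117.02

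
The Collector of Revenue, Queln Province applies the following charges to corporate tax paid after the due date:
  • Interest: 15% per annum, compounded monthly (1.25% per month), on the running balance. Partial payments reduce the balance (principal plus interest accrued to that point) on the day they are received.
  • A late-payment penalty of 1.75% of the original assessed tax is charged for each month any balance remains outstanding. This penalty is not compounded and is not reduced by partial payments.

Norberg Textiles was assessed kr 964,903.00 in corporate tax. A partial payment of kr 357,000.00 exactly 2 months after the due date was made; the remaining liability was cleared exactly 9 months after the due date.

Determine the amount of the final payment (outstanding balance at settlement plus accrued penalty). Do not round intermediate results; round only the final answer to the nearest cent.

Balance at month 2: kr 964,903.0000 × (1 + 0.0125)^2 = kr 989,176.3411…
After kr 357,000.00 payment: kr 989,176.3411… − kr 357,000.00 = kr 632,176.3411…
Balance at month 9: kr 632,176.3411… × (1 + 0.0125)^7 = kr 689,609.8590…
Penalty: 9 × 1.75% × kr 964,903.00 = kr 151,972.22…
Final settlement = outstanding balance + penalty = kr 689,609.8590… + kr 151,972.22… = kr 841,582.08

kr 841,582.08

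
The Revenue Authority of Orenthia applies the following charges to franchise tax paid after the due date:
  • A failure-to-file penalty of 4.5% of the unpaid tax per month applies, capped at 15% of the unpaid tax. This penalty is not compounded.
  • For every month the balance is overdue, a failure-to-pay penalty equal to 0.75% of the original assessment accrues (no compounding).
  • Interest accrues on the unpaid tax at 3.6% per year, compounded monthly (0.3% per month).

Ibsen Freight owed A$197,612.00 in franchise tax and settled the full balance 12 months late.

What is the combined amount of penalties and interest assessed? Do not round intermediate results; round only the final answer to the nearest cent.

Failure-to-file: 12 × 4.5% × A$197,612.00 = A$106,710.48, capped at 15% × A$197,612.00 = A$29,641.80
Failure-to-pay penalty = 0.75% × A$197,612.00 × 12 mo = A$17,785.08
Interest: A$197,612.00 × ((1 + 0.003)^12 − 1) = A$197,612.00 × 0.0366000… = A$7,232.5953…
Penalties + interest = A$47,426.8800 + A$7,232.5953… = A$54,659.48

A$54,659.48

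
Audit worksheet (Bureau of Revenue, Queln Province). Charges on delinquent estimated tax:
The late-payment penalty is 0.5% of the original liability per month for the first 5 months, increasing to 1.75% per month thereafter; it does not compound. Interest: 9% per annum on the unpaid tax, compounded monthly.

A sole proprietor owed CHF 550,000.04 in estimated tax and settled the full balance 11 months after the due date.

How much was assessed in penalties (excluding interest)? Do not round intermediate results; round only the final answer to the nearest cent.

Penalty, months 1–5: 5 × 0.5% × CHF 550,000.04 = CHF 13,750.00…
Penalty, months 6–11: 6 × 1.75% × CHF 550,000.04 = CHF 57,750.00…
Total penalty = CHF 13,750.00… + CHF 57,750.00… = CHF 71,500.01

CHF 71,500.01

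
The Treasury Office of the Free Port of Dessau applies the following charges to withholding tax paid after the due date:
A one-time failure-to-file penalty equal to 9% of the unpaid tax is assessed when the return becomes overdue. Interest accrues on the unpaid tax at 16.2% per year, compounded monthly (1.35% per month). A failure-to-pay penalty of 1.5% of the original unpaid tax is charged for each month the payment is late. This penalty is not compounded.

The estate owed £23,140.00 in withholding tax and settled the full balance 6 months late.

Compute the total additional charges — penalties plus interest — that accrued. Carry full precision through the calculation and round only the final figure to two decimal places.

£6,103.95

Failure-to-file penalty: 9% × £23,140.00 = £2,082.60
Failure-to-pay penalty: 6 × 1.5% × £23,140.00 = £2,082.60
Interest: £23,140.00 × ((1 + 0.0135)^6 − 1) = £23,140.00 × 0.0837835… = £1,938.7492…
Penalties + interest = £4,165.2000 + £1,938.7492… = £6,103.95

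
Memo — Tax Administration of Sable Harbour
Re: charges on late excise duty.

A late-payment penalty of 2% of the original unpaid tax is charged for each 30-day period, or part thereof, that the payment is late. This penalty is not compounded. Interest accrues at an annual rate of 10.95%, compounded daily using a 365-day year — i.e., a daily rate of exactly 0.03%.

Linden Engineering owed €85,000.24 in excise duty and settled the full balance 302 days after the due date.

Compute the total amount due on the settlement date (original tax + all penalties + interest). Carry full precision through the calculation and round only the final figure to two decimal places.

€111,759.68

Penalty periods: ⌈302/30⌉ = 11; penalty = 11 × 2% × €85,000.24 = €18,700.05…
Interest: €85,000.24 × ((1 + 0.0003)^302 − 1) = €85,000.24 × 0.09481611… = €8,059.3921…
Total = €85,000.24 + €18,700.0528 + €8,059.3921… = €111,759.68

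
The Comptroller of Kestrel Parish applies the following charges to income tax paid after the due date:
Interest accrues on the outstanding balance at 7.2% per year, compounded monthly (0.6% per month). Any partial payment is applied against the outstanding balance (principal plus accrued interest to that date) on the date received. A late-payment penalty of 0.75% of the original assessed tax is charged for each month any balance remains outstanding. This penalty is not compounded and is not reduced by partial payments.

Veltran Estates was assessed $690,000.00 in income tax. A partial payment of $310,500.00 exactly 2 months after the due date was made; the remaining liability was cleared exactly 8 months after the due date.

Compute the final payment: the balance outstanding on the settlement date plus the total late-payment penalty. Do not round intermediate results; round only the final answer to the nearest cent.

$443,376.91

Balance at month 2: $690,000.0000 × (1 + 0.006)^2 = $698,304.8400
After $310,500.00 payment: $698,304.8400 − $310,500.00 = $387,804.8400
Balance at month 8: $387,804.8400 × (1 + 0.006)^6 = $401,976.9117…
Penalty: 8 × 0.75% × $690,000.00 = $41,400.00
Final settlement = outstanding balance + penalty = $401,976.9117… + $41,400.00 = $443,376.91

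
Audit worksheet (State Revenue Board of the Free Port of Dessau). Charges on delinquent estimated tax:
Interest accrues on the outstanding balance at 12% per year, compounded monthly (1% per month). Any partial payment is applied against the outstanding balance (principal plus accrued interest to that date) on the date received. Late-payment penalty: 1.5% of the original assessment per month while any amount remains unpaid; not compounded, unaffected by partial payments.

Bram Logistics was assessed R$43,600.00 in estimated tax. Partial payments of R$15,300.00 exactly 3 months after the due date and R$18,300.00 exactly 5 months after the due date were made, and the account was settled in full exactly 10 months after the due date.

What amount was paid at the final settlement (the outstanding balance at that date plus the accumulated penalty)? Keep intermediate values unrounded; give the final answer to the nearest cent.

Balance at month 3: R$43,600.0000 × (1 + 0.01)^3 = R$44,921.1236
After R$15,300.00 payment: R$44,921.1236 − R$15,300.00 = R$29,621.1236
Balance at month 5: R$29,621.1236 × (1 + 0.01)^2 = R$30,216.5082…
After R$18,300.00 payment: R$30,216.5082… − R$18,300.00 = R$11,916.5082…
Balance at month 10: R$11,916.5082… × (1 + 0.01)^5 = R$12,524.3699…
Penalty: 10 × 1.5% × R$43,600.00 = R$6,540.00
Final settlement = outstanding balance + penalty = R$12,524.3699… + R$6,540.00 = R$19,064.37

R$19,064.37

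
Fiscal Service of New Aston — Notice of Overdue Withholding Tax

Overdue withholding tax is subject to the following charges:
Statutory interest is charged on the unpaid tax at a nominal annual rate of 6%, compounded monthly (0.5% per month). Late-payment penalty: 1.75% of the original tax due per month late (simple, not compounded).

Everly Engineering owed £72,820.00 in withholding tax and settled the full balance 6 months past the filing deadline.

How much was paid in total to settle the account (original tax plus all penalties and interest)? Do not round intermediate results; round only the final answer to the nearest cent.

£82,678.19

Late-payment penalty = 1.75% × £72,820.00 × 6 mo = £7,646.10
Interest: £72,820.00 × ((1 + 0.005)^6 − 1) = £72,820.00 × 0.0303775… = £2,212.0902…
Total = £72,820.00 + £7,646.1000 + £2,212.0902… = £82,678.19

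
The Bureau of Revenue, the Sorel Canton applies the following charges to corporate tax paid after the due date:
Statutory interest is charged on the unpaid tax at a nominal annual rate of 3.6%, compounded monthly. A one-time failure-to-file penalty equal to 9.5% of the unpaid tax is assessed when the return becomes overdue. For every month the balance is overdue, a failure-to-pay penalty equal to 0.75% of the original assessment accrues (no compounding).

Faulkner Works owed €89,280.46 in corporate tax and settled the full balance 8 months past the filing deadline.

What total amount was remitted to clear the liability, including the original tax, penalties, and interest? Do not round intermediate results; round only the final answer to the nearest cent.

Failure-to-file penalty: 9.5% × €89,280.46 = €8,481.64…
Failure-to-pay penalty = 0.75% × €89,280.46 × 8 mo = €5,356.83…
Interest (3.6%/yr ÷ 12 = 0.3%/month): €89,280.46 × ((1 + 0.003)^8 − 1) = €2,165.3652…
Total = €89,280.46 + €13,838.4713 + €2,165.3652… = €105,284.30

€105,284.30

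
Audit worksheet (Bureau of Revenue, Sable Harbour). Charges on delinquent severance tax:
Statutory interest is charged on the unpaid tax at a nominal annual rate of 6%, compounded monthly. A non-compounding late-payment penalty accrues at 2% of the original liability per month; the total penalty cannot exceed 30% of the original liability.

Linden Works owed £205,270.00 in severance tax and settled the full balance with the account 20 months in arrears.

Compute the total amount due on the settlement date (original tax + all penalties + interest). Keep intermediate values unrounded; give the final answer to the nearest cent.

Penalty (uncapped): 20 × 2% × £205,270.00 = £82,108.00; cap = 30% × £205,270.00 = £61,581.00 → penalty = £61,581.00
Interest (6%/yr ÷ 12 = 0.5%/month): £205,270.00 × ((1 + 0.005)^20 − 1) = £21,531.9151…
Total = £205,270.00 + £61,581.0000 + £21,531.9151… = £288,382.92

£288,382.92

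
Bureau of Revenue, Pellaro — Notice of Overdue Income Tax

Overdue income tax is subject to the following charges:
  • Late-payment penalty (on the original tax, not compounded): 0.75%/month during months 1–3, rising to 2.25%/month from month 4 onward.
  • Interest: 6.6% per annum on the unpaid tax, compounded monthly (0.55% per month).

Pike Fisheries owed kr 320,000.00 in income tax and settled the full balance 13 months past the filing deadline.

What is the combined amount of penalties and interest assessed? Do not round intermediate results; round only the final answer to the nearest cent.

kr 102,850.48

Penalty, months 1–3: 3 × 0.75% × kr 320,000.00 = kr 7,200.00
Penalty, months 4–13: 10 × 2.25% × kr 320,000.00 = kr 72,000.00
Interest: kr 320,000.00 × ((1 + 0.0055)^13 − 1) = kr 320,000.00 × 0.0739077… = kr 23,650.4781…
Penalties + interest = kr 79,200.0000 + kr 23,650.4781… = kr 102,850.48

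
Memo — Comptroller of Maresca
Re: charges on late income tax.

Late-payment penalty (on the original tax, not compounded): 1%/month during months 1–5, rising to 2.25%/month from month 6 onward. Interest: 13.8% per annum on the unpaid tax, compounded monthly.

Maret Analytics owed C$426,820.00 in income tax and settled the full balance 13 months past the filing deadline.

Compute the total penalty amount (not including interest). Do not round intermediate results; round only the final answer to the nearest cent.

C$98,168.60

Penalty, months 1–5: 5 × 1% × C$426,820.00 = C$21,341.00
Penalty, months 6–13: 8 × 2.25% × C$426,820.00 = C$76,827.60
Total penalty = C$21,341.00 + C$76,827.60 = C$98,168.60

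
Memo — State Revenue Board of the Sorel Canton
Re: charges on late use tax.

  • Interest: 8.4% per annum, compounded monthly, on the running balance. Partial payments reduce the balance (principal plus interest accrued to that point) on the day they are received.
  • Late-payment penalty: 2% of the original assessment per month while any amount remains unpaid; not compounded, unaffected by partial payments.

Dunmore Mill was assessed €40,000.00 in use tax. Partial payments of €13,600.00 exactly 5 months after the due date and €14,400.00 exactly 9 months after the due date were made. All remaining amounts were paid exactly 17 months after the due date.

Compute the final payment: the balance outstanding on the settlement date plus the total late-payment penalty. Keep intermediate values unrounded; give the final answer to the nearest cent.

€28,622.26

Monthly rate = 8.4% ÷ 12 = 0.7%
Balance at month 5: €40,000.0000 × (1 + 0.007)^5 = €41,419.7377…
After €13,600.00 payment: €41,419.7377… − €13,600.00 = €27,819.7377…
Balance at month 9: €27,819.7377… × (1 + 0.007)^4 = €28,606.9076…
After €14,400.00 payment: €28,606.9076… − €14,400.00 = €14,206.9076…
Balance at month 17: €14,206.9076… × (1 + 0.007)^8 = €15,022.2616…
Penalty: 17 × 2% × €40,000.00 = €13,600.00
Final settlement = outstanding balance + penalty = €15,022.2616… + €13,600.00 = €28,622.26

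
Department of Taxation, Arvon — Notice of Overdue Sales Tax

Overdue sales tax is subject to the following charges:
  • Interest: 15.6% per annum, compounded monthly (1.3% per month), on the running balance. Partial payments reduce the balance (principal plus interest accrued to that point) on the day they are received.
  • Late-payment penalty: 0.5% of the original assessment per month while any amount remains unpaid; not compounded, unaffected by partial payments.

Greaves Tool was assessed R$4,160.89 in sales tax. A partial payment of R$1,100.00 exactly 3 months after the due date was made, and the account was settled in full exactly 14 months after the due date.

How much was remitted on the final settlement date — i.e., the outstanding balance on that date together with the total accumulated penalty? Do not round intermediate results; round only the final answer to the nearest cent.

Balance at month 3: R$4,160.8900 × (1 + 0.013)^3 = R$4,325.2834…
After R$1,100.00 payment: R$4,325.2834… − R$1,100.00 = R$3,225.2834…
Balance at month 14: R$3,225.2834… × (1 + 0.013)^11 = R$3,717.6781…
Penalty: 14 × 0.5% × R$4,160.89 = R$291.26…
Final settlement = outstanding balance + penalty = R$3,717.6781… + R$291.26… = R$4,008.94

R$4,008.94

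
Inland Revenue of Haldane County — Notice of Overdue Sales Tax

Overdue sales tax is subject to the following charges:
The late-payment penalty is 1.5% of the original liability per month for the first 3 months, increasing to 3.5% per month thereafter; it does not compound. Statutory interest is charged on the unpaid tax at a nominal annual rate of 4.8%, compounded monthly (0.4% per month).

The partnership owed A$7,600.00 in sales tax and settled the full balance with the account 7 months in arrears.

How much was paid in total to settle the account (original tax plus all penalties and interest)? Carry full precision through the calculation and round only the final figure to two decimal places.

A$9,221.37

Penalty, months 1–3: 3 × 1.5% × A$7,600.00 = A$342.00
Penalty, months 4–7: 4 × 3.5% × A$7,600.00 = A$1,064.00
Interest: A$7,600.00 × ((1 + 0.004)^7 − 1) = A$7,600.00 × 0.0283382… = A$215.3707…
Total = A$7,600.00 + A$1,406.0000 + A$215.3707… = A$9,221.37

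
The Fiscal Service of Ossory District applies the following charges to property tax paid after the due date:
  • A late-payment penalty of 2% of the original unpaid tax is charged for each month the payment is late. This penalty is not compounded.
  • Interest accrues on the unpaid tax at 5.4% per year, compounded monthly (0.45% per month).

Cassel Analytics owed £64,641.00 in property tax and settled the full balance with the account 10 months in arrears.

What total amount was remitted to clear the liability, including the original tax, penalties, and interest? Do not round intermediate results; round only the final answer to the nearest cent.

Late-payment penalty: 10 × 2% × £64,641.00 = £12,928.20
Interest: £64,641.00 × ((1 + 0.0045)^10 − 1) = £64,641.00 × 0.0459223… = £2,968.4616…
Total = £64,641.00 + £12,928.2000 + £2,968.4616… = £80,537.66

£80,537.66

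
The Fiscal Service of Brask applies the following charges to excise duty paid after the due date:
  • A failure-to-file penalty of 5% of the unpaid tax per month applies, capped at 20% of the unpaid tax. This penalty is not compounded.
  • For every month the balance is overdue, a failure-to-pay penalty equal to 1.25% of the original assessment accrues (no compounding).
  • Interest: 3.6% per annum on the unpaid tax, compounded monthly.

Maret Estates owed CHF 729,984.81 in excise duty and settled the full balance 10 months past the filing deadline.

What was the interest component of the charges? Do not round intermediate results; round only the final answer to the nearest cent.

CHF 22,197.57

Interest (3.6%/yr ÷ 12 = 0.3%/month): CHF 729,984.81 × ((1 + 0.003)^10 − 1) = CHF 22,197.5658…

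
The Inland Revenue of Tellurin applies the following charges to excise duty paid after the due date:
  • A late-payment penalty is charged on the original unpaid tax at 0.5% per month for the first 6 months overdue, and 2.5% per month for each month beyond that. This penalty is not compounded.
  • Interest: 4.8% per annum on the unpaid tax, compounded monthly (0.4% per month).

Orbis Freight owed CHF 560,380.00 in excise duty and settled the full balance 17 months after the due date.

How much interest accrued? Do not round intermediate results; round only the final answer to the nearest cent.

CHF 39,349.96

Interest: CHF 560,380.00 × ((1 + 0.004)^17 − 1) = CHF 560,380.00 × 0.0702201… = CHF 39,349.9596…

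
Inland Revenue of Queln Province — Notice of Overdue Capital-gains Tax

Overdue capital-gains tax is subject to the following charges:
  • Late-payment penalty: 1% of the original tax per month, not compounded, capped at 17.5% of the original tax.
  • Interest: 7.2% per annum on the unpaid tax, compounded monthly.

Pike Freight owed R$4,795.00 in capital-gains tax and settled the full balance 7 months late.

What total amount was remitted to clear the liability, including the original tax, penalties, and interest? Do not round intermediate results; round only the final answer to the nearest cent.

Penalty: 7 × 1% × R$4,795.00 = R$335.65 (below the 17.5% cap of R$839.13…)
Interest (7.2%/yr ÷ 12 = 0.6%/month): R$4,795.00 × ((1 + 0.006)^7 − 1) = R$205.0515…
Total = R$4,795.00 + R$335.6500 + R$205.0515… = R$5,335.70

R$5,335.70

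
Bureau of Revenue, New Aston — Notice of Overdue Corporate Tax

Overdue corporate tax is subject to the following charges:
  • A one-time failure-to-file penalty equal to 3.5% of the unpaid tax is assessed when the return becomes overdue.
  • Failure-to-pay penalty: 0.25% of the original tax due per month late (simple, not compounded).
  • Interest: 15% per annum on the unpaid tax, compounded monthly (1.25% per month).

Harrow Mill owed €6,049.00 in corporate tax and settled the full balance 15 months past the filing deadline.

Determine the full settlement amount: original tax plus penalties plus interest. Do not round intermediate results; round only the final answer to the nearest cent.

€7,726.56

Failure-to-file penalty: 3.5% × €6,049.00 = €211.72…
Failure-to-pay penalty = 0.25% × €6,049.00 × 15 mo = €226.84…
Interest: €6,049.00 × ((1 + 0.0125)^15 − 1) = €6,049.00 × 0.2048292… = €1,239.0117…
Total = €6,049.00 + €438.5525 + €1,239.0117… = €7,726.56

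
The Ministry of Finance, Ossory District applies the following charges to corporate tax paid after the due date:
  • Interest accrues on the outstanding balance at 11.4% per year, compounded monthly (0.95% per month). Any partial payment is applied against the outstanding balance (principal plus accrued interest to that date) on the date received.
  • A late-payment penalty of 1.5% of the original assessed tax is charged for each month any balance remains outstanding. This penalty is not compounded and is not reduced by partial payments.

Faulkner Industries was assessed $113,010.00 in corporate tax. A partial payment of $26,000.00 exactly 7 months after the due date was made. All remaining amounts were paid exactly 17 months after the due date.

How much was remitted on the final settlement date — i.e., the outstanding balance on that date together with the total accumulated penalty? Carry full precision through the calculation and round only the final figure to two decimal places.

Balance at month 7: $113,010.0000 × (1 + 0.0095)^7 = $120,742.7708…
After $26,000.00 payment: $120,742.7708… − $26,000.00 = $94,742.7708…
Balance at month 17: $94,742.7708… × (1 + 0.0095)^10 = $104,138.0197…
Penalty: 17 × 1.5% × $113,010.00 = $28,817.55
Final settlement = outstanding balance + penalty = $104,138.0197… + $28,817.55 = $132,955.57

$132,955.57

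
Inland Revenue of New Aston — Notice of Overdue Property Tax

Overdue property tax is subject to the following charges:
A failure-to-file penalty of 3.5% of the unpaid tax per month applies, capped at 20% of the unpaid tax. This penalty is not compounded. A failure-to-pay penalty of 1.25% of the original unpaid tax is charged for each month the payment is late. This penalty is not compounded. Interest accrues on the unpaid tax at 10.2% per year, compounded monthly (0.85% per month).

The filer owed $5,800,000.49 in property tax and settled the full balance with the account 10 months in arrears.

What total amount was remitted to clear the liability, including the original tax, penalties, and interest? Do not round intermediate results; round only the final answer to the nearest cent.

$8,197,291.80

Failure-to-file: 10 × 3.5% × $5,800,000.49 = $2,030,000.17…, capped at 20% × $5,800,000.49 = $1,160,000.10…
Failure-to-pay penalty = 1.25% × $5,800,000.49 × 10 mo = $725,000.06…
Interest: $5,800,000.49 × ((1 + 0.0085)^10 − 1) = $5,800,000.49 × 0.0883261… = $512,291.1476…
Total = $5,800,000.49 + $1,885,000.1593… + $512,291.1476… = $8,197,291.80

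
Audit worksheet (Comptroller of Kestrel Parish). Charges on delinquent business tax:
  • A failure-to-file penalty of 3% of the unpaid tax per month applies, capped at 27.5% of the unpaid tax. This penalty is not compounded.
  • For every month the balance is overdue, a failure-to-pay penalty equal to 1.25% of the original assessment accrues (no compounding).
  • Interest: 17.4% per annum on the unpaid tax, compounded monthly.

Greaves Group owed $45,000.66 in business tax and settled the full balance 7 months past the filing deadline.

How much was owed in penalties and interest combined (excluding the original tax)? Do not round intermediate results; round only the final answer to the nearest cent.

$18,158.82

Failure-to-file: 7 × 3% × $45,000.66 = $9,450.14… (under the 27.5% cap)
Failure-to-pay penalty = 1.25% × $45,000.66 × 7 mo = $3,937.56…
Interest (17.4%/yr ÷ 12 = 1.45%/month): $45,000.66 × ((1 + 0.0145)^7 − 1) = $4,771.1280…
Penalties + interest = $13,387.6964… + $4,771.1280… = $18,158.82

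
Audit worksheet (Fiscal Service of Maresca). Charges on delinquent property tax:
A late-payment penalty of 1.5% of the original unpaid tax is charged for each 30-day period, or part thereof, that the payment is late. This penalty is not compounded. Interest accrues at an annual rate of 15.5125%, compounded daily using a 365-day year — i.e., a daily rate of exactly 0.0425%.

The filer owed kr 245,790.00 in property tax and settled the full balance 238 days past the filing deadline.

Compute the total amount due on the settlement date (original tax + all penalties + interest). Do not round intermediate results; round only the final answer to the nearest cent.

kr 301,441.48

Penalty periods: ⌈238/30⌉ = 8; penalty = 8 × 1.5% × kr 245,790.00 = kr 29,494.80
Interest: kr 245,790.00 × ((1 + 0.000425)^238 − 1) = kr 245,790.00 × 0.10641882… = kr 26,156.6819…
Total = kr 245,790.00 + kr 29,494.8000 + kr 26,156.6819… = kr 301,441.48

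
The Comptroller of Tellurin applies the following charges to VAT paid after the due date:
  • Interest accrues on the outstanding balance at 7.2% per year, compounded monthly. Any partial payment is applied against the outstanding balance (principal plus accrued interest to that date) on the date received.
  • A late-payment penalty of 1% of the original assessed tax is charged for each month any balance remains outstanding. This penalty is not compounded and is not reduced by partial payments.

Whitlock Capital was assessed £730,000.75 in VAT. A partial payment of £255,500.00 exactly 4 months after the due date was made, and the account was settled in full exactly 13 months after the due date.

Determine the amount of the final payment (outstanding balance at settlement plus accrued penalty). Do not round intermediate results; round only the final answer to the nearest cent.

£614,303.72

Monthly rate = 7.2% ÷ 12 = 0.6%
Balance at month 4: £730,000.7500 × (1 + 0.006)^4 = £747,679.0798…
After £255,500.00 payment: £747,679.0798… − £255,500.00 = £492,179.0798…
Balance at month 13: £492,179.0798… × (1 + 0.006)^9 = £519,403.6252…
Penalty: 13 × 1% × £730,000.75 = £94,900.10…
Final settlement = outstanding balance + penalty = £519,403.6252… + £94,900.10… = £614,303.72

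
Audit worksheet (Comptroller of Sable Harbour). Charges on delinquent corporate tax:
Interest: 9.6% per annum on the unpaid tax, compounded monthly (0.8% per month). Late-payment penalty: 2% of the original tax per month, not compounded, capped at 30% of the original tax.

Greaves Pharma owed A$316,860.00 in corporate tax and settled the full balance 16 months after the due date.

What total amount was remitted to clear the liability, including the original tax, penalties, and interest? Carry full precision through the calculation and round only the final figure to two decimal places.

Penalty (uncapped): 16 × 2% × A$316,860.00 = A$101,395.20; cap = 30% × A$316,860.00 = A$95,058.00 → penalty = A$95,058.00
Interest: A$316,860.00 × ((1 + 0.008)^16 − 1) = A$316,860.00 × 0.1359743… = A$43,084.8230…
Total = A$316,860.00 + A$95,058.0000 + A$43,084.8230… = A$455,002.82

A$455,002.82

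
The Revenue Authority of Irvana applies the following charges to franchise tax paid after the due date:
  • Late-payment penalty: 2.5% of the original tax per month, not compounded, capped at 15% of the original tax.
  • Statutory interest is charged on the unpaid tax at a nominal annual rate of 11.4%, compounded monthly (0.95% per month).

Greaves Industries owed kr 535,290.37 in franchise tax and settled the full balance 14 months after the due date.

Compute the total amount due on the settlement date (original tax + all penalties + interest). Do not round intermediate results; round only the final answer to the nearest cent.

Penalty (uncapped): 14 × 2.5% × kr 535,290.37 = kr 187,351.63…; cap = 15% × kr 535,290.37 = kr 80,293.56… → penalty = kr 80,293.56…
Interest: kr 535,290.37 × ((1 + 0.0095)^14 − 1) = kr 535,290.37 × 0.1415331… = kr 75,761.3295…
Total = kr 535,290.37 + kr 80,293.5555 + kr 75,761.3295… = kr 691,345.25

kr 691,345.25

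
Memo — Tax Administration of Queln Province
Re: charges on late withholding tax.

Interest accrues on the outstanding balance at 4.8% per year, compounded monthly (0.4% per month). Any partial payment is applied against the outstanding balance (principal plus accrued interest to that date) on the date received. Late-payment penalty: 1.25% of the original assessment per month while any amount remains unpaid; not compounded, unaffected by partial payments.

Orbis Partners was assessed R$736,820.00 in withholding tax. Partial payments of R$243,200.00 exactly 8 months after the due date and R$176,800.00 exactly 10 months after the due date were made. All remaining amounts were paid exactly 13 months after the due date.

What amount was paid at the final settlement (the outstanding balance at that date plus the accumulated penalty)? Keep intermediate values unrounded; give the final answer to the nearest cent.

Balance at month 8: R$736,820.0000 × (1 + 0.004)^8 = R$760,730.9894…
After R$243,200.00 payment: R$760,730.9894… − R$243,200.00 = R$517,530.9894…
Balance at month 10: R$517,530.9894… × (1 + 0.004)^2 = R$521,679.5178…
After R$176,800.00 payment: R$521,679.5178… − R$176,800.00 = R$344,879.5178…
Balance at month 13: R$344,879.5178… × (1 + 0.004)^3 = R$349,034.6483…
Penalty: 13 × 1.25% × R$736,820.00 = R$119,733.25
Final settlement = outstanding balance + penalty = R$349,034.6483… + R$119,733.25 = R$468,767.90

R$468,767.90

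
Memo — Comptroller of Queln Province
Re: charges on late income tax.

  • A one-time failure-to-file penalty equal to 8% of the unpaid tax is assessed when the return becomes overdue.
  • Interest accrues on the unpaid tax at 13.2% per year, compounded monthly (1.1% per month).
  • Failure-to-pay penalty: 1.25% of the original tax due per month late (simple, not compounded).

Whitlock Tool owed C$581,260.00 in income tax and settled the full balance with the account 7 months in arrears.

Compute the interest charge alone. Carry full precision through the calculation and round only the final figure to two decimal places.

C$46,261.38

Interest: C$581,260.00 × ((1 + 0.011)^7 − 1) = C$581,260.00 × 0.0795881… = C$46,261.3795…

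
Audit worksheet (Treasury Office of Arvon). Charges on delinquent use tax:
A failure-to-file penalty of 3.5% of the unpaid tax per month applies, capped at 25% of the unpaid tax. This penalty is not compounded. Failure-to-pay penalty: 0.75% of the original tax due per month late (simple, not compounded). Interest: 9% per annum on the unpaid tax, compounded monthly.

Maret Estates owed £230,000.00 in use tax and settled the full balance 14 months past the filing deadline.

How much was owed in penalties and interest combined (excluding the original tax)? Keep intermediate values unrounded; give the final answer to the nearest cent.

Failure-to-file: 14 × 3.5% × £230,000.00 = £112,700.00, capped at 25% × £230,000.00 = £57,500.00
Failure-to-pay penalty = 0.75% × £230,000.00 × 14 mo = £24,150.00
Interest (9%/yr ÷ 12 = 0.75%/month): £230,000.00 × ((1 + 0.0075)^14 − 1) = £25,363.3714…
Penalties + interest = £81,650.0000 + £25,363.3714… = £107,013.37

£107,013.37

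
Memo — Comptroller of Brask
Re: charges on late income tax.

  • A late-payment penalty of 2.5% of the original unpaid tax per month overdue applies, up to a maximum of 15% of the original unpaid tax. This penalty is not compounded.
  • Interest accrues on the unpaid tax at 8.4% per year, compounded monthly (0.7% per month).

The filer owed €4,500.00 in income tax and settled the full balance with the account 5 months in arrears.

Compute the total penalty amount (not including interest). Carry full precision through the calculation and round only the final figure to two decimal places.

Penalty: 5 × 2.5% × €4,500.00 = €562.50 (below the 15% cap of €675.00)

€562.50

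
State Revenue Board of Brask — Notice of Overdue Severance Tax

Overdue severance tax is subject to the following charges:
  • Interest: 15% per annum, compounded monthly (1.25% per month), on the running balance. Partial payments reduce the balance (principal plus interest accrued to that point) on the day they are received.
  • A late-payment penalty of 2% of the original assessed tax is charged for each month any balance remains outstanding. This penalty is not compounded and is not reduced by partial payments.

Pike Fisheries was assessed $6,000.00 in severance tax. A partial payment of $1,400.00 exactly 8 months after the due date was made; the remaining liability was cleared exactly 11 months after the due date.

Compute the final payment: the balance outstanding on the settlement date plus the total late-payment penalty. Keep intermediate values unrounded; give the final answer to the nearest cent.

Balance at month 8: $6,000.0000 × (1 + 0.0125)^8 = $6,626.9166…
After $1,400.00 payment: $6,626.9166… − $1,400.00 = $5,226.9166…
Balance at month 11: $5,226.9166… × (1 + 0.0125)^3 = $5,425.3863…
Penalty: 11 × 2% × $6,000.00 = $1,320.00
Final settlement = outstanding balance + penalty = $5,425.3863… + $1,320.00 = $6,745.39

$6,745.39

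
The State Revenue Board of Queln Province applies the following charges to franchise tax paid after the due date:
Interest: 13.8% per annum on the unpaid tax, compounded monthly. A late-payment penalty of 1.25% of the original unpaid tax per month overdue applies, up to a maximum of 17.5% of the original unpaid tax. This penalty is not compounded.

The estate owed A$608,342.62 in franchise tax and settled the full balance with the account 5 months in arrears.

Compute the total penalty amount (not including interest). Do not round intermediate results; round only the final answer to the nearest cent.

Penalty: 5 × 1.25% × A$608,342.62 = A$38,021.41… (below the 17.5% cap of A$106,459.96…)

A$38,021.41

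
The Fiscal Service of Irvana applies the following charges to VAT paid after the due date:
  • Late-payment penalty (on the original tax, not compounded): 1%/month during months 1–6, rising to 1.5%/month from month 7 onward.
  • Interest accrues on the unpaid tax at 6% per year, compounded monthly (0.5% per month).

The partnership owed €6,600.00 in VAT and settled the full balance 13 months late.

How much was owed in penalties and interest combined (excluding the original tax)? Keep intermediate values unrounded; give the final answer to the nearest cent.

€1,531.11

Penalty, months 1–6: 6 × 1% × €6,600.00 = €396.00
Penalty, months 7–13: 7 × 1.5% × €6,600.00 = €693.00
Interest: €6,600.00 × ((1 + 0.005)^13 − 1) = €6,600.00 × 0.0669862… = €442.1089…
Penalties + interest = €1,089.0000 + €442.1089… = €1,531.11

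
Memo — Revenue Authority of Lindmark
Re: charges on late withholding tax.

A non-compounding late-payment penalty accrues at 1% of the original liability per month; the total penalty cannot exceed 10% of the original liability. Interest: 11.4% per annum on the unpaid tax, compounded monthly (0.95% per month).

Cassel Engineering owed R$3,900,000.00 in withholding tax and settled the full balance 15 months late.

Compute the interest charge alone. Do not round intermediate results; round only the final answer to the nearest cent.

R$594,273.07

Interest: R$3,900,000.00 × ((1 + 0.0095)^15 − 1) = R$3,900,000.00 × 0.1523777… = R$594,273.0679…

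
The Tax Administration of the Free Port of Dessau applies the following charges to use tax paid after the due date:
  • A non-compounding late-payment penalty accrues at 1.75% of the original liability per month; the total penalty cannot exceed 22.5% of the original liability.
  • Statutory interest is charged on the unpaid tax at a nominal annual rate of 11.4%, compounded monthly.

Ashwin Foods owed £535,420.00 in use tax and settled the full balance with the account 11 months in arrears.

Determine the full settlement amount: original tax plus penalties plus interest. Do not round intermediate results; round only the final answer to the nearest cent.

Penalty: 11 × 1.75% × £535,420.00 = £103,068.35 (below the 22.5% cap of £120,469.50)
Interest (11.4%/yr ÷ 12 = 0.95%/month): £535,420.00 × ((1 + 0.0095)^11 − 1) = £58,686.2837…
Total = £535,420.00 + £103,068.3500 + £58,686.2837… = £697,174.63

£697,174.63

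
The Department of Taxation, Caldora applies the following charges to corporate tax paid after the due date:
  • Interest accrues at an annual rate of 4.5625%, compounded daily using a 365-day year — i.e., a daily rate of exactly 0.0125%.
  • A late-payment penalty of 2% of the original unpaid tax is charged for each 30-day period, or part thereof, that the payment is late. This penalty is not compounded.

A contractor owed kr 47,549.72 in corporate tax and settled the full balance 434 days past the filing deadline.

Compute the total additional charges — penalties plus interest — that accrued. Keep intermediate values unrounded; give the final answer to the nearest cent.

kr 16,915.57

Penalty periods: ⌈434/30⌉ = 15; penalty = 15 × 2% × kr 47,549.72 = kr 14,264.92…
Interest: kr 47,549.72 × ((1 + 0.000125)^434 − 1) = kr 47,549.72 × 0.05574493… = kr 2,650.6557…
Penalties + interest = kr 14,264.9160 + kr 2,650.6557… = kr 16,915.57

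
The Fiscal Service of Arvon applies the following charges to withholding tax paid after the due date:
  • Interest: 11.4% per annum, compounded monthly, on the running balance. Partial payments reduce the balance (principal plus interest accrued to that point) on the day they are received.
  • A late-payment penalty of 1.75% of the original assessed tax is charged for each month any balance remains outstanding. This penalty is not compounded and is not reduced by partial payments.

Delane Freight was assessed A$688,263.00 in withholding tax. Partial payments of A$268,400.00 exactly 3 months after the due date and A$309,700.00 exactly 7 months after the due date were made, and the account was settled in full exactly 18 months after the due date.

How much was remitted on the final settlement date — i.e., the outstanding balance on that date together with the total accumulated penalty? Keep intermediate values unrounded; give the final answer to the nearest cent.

A$379,817.91

Monthly rate = 11.4% ÷ 12 = 0.95%
Balance at month 3: A$688,263.0000 × (1 + 0.0095)^3 = A$708,065.4328…
After A$268,400.00 payment: A$708,065.4328… − A$268,400.00 = A$439,665.4328…
Balance at month 7: A$439,665.4328… × (1 + 0.0095)^4 = A$456,612.3095…
After A$309,700.00 payment: A$456,612.3095… − A$309,700.00 = A$146,912.3095…
Balance at month 18: A$146,912.3095… × (1 + 0.0095)^11 = A$163,015.0652…
Penalty: 18 × 1.75% × A$688,263.00 = A$216,802.85…
Final settlement = outstanding balance + penalty = A$163,015.0652… + A$216,802.85… = A$379,817.91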